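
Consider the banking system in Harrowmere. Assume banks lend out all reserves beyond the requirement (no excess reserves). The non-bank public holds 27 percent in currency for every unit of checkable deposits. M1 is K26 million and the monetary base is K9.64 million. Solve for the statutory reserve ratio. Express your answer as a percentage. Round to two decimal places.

Using m = M/MB = 26/9.64 ≈ 2.697095. Since m = (1 + c)/(c + rr + e), the denominator satisfies c + rr + e = (1 + c)/m = (1 + 0.27) / 2.697095 = 0.470877.
With c = 0.27 and e = 0, the statutory reserve ratio is 0.470877 − 0.27 − 0 = 0.200877.

20.09%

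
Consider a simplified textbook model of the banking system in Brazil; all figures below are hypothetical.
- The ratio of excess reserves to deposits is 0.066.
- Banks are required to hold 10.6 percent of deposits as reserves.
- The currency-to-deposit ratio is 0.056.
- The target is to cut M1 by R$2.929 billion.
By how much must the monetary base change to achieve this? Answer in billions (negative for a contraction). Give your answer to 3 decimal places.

The money multiplier is m = (1 + c) / (rr + e + c) = (1 + 0.056) / (0.106 + 0.066 + 0.056) ≈ 4.63158.
ΔMB = ΔM / m = (−2.929) / 4.63158 ≈ -0.6324 billion.

-0.632 billion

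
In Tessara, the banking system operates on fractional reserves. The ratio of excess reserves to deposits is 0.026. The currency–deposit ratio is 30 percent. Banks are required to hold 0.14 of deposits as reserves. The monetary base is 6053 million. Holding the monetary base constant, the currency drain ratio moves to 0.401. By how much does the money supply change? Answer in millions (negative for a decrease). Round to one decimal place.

-1929.7 million

Initially m₁ = (1 + 0.3) / (0.14 + 0.026 + 0.3) ≈ 2.789700, so M₁ = 2.789700 × 6053 = 16886.0541 million.
After the change m₂ = (1 + 0.401) / (0.14 + 0.026 + 0.401) ≈ 2.470899, so M₂ = 2.470899 × 6053 ≈ 14956.3516 million.
ΔM = M₂ − M₁ = 14956.3516 − 16886.0541 = -1929.7025 million.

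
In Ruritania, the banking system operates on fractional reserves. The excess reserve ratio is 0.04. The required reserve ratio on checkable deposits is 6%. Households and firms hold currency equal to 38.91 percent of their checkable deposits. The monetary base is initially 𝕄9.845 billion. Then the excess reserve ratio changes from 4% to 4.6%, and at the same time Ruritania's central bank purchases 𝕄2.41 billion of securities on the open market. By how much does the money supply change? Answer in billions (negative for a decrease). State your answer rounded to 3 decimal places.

𝕄6.423 billion

Before: m₁ = (1 + 0.3891) / (0.06 + 0.04 + 0.3891) ≈ 2.840114, MB₁ = 9.845, so M₁ = 2.840114 × 9.845 ≈ 27.9609 billion.
After: m₂ = (1 + 0.3891) / (0.06 + 0.046 + 0.3891) ≈ 2.805696, MB₂ = 9.845 + 2.41 = 12.255, so M₂ = 2.805696 × 12.255 ≈ 34.3838 billion.
ΔM = M₂ − M₁ = 34.3838 − 27.9609 = 6.4229 billion.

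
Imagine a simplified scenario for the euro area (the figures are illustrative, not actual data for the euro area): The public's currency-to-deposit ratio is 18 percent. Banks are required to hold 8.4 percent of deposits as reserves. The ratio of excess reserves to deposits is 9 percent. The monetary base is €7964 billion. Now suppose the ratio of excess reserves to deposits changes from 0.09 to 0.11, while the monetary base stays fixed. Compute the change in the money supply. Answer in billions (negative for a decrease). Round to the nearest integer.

Initially m₁ = (1 + 0.18) / (0.084 + 0.09 + 0.18) ≈ 3.33333, so M₁ = 3.33333 × 7964 ≈ 26546.6401 billion.
After the change m₂ = (1 + 0.18) / (0.084 + 0.11 + 0.18) ≈ 3.15508, so M₂ = 3.15508 × 7964 ≈ 25127.0571 billion.
ΔM = M₂ − M₁ = 25127.0571 − 26546.6401 = -1419.583 billion.

-1420 billion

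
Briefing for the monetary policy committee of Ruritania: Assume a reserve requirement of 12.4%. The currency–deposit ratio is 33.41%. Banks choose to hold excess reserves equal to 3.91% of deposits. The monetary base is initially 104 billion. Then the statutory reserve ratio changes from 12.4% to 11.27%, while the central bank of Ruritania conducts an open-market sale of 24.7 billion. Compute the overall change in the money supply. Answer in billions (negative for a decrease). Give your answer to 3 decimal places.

-61.327 billion

Before: m₁ = (1 + 0.3341) / (0.124 + 0.0391 + 0.3341) ≈ 2.6832261, MB₁ = 104, so M₁ = 2.6832261 × 104 ≈ 279.0555 billion.
After: m₂ = (1 + 0.3341) / (0.1127 + 0.0391 + 0.3341) ≈ 2.7456267, MB₂ = 104 − 24.7 = 79.3, so M₂ = 2.7456267 × 79.3 ≈ 217.7282 billion.
ΔM = M₂ − M₁ = 217.7282 − 279.0555 = -61.3273 billion.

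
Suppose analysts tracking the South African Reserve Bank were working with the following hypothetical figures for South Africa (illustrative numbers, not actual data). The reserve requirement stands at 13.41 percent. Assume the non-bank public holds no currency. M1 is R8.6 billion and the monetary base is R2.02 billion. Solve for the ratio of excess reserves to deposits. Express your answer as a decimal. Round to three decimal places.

Using m = M/MB = 8.6/2.02 ≈ 4.257426. Since m = (1 + c)/(c + rr + e), the denominator satisfies c + rr + e = (1 + c)/m = (1 + 0) / 4.257426 ≈ 0.234884.
With c = 0 and rr = 0.1341, the ratio of excess reserves to deposits is 0.234884 − 0 − 0.1341 = 0.100784.

0.101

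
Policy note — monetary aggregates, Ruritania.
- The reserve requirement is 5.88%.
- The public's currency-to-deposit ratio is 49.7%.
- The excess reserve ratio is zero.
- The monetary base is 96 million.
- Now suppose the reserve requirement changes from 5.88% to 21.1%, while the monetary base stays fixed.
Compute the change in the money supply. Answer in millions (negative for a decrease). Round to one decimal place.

Initially m₁ = (1 + 0.497) / (0.0588 + 0.497) ≈ 2.6934, so M₁ = 2.6934 × 96 = 258.5664 million.
After the change m₂ = (1 + 0.497) / (0.211 + 0.497) ≈ 2.1144, so M₂ = 2.1144 × 96 = 202.9824 million.
ΔM = M₂ − M₁ = 202.9824 − 258.5664 = -55.584 million.

-55.6 million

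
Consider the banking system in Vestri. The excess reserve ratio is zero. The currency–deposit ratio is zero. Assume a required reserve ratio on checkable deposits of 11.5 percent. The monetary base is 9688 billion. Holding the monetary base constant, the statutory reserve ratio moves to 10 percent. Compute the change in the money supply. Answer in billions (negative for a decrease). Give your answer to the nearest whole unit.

12637 billion

Initially m₁ = 1 / (0.115) ≈ 8.69565, so M₁ = 8.69565 × 9688 = 84243.4572 billion.
After the change m₂ = 1 / (0.1) = 10, so M₂ = 10 × 9688 = 96880 billion.
ΔM = M₂ − M₁ = 96880 − 84243.4572 = 12636.5428 billion.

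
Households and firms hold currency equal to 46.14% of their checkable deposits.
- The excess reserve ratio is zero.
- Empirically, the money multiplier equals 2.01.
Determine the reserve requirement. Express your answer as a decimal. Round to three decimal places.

0.266

Using m = 2.01. Since m = (1 + c)/(c + rr + e), the denominator satisfies c + rr + e = (1 + c)/m = (1 + 0.4614) / 2.01 ≈ 0.727065.
With c = 0.4614 and e = 0, the reserve requirement is 0.727065 − 0.4614 − 0 = 0.265665.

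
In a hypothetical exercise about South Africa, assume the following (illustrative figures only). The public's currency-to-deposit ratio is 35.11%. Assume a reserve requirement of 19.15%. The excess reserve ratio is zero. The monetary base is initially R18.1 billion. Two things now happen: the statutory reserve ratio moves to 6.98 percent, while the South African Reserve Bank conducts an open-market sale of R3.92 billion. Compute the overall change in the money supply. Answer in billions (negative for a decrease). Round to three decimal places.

R0.448 billion

Before: m₁ = (1 + 0.3511) / (0.1915 + 0.3511) ≈ 2.490048, MB₁ = 18.1, so M₁ = 2.490048 × 18.1 ≈ 45.0699 billion.
After: m₂ = (1 + 0.3511) / (0.0698 + 0.3511) ≈ 3.210026, MB₂ = 18.1 − 3.92 = 14.18, so M₂ = 3.210026 × 14.18 ≈ 45.5182 billion.
ΔM = M₂ − M₁ = 45.5182 − 45.0699 = 0.4483 billion.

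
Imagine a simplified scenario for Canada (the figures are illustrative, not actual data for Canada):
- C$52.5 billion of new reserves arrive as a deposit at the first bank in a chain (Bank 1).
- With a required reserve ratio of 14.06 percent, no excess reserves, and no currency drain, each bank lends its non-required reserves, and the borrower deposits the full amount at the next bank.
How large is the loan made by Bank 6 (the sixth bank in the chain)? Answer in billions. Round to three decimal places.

Each bank lends a fraction (1 − rr) = 0.8594 of the deposit it receives, so Bank 6 receives 52.5·0.8594^5 and lends 52.5·0.8594^6 ≈ 21.1510 billion.

C$21.151 billion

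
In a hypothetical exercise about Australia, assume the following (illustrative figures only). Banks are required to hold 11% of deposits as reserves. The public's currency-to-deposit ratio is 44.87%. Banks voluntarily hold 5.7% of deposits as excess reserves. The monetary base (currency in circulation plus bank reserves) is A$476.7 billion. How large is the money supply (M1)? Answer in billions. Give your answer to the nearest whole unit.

The money multiplier is m = (1 + c) / (rr + e + c) = (1 + 0.4487) / (0.11 + 0.057 + 0.4487) ≈ 2.3529.
So M = m × MB = 2.3529 × 476.7 ≈ 1121.6274 billion.

A$1122 billion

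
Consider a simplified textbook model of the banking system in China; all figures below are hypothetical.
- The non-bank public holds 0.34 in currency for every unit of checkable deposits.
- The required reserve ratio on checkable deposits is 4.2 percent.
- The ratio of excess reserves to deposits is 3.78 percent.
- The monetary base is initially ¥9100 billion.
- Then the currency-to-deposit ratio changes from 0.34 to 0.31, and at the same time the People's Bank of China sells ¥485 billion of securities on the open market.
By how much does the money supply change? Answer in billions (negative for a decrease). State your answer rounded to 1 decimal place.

-94.8 billion

Before: m₁ = (1 + 0.34) / (0.042 + 0.0378 + 0.34) ≈ 3.191996, MB₁ = 9100, so M₁ = 3.191996 × 9100 = 29047.1636 billion.
After: m₂ = (1 + 0.31) / (0.042 + 0.0378 + 0.31) ≈ 3.360698, MB₂ = 9100 − 485 = 8615, so M₂ = 3.360698 × 8615 ≈ 28952.4133 billion.
ΔM = M₂ − M₁ = 28952.4133 − 29047.1636 = -94.7503 billion.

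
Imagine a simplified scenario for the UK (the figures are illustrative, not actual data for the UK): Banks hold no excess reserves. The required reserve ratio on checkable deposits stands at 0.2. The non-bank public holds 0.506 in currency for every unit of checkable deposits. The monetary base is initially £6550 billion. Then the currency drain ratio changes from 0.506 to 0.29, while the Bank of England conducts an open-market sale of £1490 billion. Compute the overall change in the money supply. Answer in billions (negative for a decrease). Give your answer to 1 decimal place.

-650.9 billion

Before: m₁ = (1 + 0.506) / (0.2 + 0.506) ≈ 2.133144, MB₁ = 6550, so M₁ = 2.133144 × 6550 = 13972.0932 billion.
After: m₂ = (1 + 0.29) / (0.2 + 0.29) ≈ 2.632653, MB₂ = 6550 − 1490 = 5060, so M₂ = 2.632653 × 5060 ≈ 13321.2242 billion.
ΔM = M₂ − M₁ = 13321.2242 − 13972.0932 = -650.869 billion.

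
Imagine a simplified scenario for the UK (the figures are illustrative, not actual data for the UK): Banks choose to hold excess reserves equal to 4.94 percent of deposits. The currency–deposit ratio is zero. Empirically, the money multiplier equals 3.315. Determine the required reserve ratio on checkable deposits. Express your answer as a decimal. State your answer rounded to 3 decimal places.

Using m = 3.315. Since m = (1 + c)/(c + rr + e), the denominator satisfies c + rr + e = (1 + c)/m = (1 + 0) / 3.315 ≈ 0.301659.
With c = 0 and e = 0.0494, the required reserve ratio on checkable deposits is 0.301659 − 0 − 0.0494 = 0.252259.

0.252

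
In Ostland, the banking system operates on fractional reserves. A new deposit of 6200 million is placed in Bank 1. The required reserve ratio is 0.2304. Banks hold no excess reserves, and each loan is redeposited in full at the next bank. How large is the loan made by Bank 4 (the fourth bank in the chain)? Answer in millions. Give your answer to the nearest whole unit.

Each bank lends a fraction (1 − rr) = 0.7696 of the deposit it receives, so Bank 4 receives 6200·0.7696^3 and lends 6200·0.7696^4 ≈ 2174.9633 million.

2175 million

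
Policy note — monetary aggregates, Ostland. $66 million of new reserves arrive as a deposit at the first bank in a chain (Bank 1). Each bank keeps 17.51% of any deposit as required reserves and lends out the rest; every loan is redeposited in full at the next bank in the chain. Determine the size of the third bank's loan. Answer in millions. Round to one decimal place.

$37.0 million

Each bank lends a fraction (1 − rr) = 0.8249 of the deposit it receives, so Bank 3 receives 66·0.8249^2 and lends 66·0.8249^3 ≈ 37.0466 million.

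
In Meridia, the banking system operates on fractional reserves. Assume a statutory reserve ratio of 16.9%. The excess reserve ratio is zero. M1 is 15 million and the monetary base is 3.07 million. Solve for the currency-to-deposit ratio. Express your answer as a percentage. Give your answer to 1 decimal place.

Using m = M/MB = 15/3.07 ≈ 4.885993. From m = (1 + c)/(c + rr + e), rearranging gives 1 + c = m·(c + rr + e), so c·(1 − m) = m·(rr + e) − 1.
Hence c = [m·(rr + e) − 1]/(1 − m) = [4.885993 × (0.169 + 0) − 1] / (1 − 4.885993) ≈ 0.044845.

4.5%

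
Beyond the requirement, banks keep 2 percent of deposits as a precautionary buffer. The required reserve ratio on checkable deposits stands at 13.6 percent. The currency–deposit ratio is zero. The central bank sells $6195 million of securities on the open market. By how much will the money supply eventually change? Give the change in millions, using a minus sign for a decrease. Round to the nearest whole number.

-39712 million

The money multiplier is m = 1 / (rr + e) = 1 / (0.136 + 0.02) ≈ 6.41026.
The sale removes 6195 million of base, so ΔM = m × ΔMB = 6.41026 × (−6195) = -39711.5607 million.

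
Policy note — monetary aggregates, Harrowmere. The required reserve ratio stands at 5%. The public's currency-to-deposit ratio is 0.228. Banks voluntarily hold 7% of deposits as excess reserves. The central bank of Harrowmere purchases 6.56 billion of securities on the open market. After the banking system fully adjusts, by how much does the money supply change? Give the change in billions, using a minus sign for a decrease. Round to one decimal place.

The money multiplier is m = (1 + c) / (rr + e + c) = (1 + 0.228) / (0.05 + 0.07 + 0.228) ≈ 3.5287.
The purchase adds 6.56 billion of base, so ΔM = m × ΔMB = 3.5287 × (+6.56) ≈ 23.1483 billion.

23.1 billion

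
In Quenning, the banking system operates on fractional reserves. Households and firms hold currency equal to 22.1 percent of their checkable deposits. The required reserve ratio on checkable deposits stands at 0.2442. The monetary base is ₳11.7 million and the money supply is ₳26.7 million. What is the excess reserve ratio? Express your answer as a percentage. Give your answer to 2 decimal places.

6.98%

Using m = M/MB = 26.7/11.7 ≈ 2.282051. Since m = (1 + c)/(c + rr + e), the denominator satisfies c + rr + e = (1 + c)/m = (1 + 0.221) / 2.282051 ≈ 0.535045.
With c = 0.221 and rr = 0.2442, the excess reserve ratio is 0.535045 − 0.221 − 0.2442 = 0.069845.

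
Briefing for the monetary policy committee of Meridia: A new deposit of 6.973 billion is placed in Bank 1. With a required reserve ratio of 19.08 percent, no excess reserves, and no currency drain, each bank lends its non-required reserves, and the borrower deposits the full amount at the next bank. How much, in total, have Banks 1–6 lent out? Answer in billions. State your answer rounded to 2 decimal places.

Bank i lends (1 − rr)^i of the original deposit: Bank 1 lends 6.973·0.8092 ≈ 5.6426, Bank 2 lends 6.973·0.8092² ≈ 4.5660, and so on.
Summing a geometric series: total = 6.973·[0.8092·(1 − 0.8092^6) / (1 − 0.8092)] ≈ 21.2702 billion.

21.27 billion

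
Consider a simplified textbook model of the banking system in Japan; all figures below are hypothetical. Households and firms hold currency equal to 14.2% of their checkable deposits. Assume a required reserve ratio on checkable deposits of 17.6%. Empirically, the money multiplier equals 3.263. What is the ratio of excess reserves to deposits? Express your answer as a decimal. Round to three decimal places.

0.032

Using m = 3.263. Since m = (1 + c)/(c + rr + e), the denominator satisfies c + rr + e = (1 + c)/m = (1 + 0.142) / 3.263 ≈ 0.349985.
With c = 0.142 and rr = 0.176, the ratio of excess reserves to deposits is 0.349985 − 0.142 − 0.176 = 0.031985.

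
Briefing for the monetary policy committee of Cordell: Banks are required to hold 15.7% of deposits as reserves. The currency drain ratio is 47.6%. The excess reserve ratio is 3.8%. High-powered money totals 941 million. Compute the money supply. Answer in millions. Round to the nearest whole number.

2070 million

The money multiplier is m = (1 + c) / (rr + e + c) = (1 + 0.476) / (0.157 + 0.038 + 0.476) ≈ 2.1997.
So M = m × MB = 2.1997 × 941 = 2069.9177 million.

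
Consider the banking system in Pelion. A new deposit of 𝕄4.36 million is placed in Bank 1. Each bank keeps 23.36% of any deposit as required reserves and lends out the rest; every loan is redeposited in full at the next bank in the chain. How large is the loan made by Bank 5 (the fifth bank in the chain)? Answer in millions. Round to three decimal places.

𝕄1.153 million

Each bank lends a fraction (1 − rr) = 0.7664 of the deposit it receives, so Bank 5 receives 4.36·0.7664^4 and lends 4.36·0.7664^5 ≈ 1.1528 million.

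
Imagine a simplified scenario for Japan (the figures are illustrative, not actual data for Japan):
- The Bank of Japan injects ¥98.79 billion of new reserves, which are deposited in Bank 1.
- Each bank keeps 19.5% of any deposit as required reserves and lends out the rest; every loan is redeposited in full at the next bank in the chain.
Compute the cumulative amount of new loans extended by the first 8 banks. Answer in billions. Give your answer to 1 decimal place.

Bank i lends (1 − rr)^i of the original deposit: Bank 1 lends 98.79·0.8050 ≈ 79.5259, Bank 2 lends 98.79·0.8050² ≈ 64.0184, and so on.
Summing a geometric series: total = 98.79·[0.8050·(1 − 0.8050^8) / (1 − 0.8050)] ≈ 335.9068 billion.

¥335.9 billion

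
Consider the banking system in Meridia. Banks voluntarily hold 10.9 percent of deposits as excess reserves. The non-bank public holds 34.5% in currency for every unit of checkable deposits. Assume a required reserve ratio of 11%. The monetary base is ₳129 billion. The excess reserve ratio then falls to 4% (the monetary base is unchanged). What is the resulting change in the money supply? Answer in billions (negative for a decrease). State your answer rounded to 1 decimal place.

₳42.9 billion

Initially m₁ = (1 + 0.345) / (0.11 + 0.109 + 0.345) ≈ 2.38475, so M₁ = 2.38475 × 129 ≈ 307.6327 billion.
After the change m₂ = (1 + 0.345) / (0.11 + 0.04 + 0.345) ≈ 2.71717, so M₂ = 2.71717 × 129 ≈ 350.5149 billion.
ΔM = M₂ − M₁ = 350.5149 − 307.6327 = 42.8822 billion.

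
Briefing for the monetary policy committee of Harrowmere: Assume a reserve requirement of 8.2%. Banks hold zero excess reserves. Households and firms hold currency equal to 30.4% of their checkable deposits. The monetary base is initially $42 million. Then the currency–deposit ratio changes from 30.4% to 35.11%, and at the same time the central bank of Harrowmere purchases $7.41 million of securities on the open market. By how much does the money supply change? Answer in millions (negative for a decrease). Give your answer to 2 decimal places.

Before: m₁ = (1 + 0.304) / (0.082 + 0.304) ≈ 3.37824, MB₁ = 42, so M₁ = 3.37824 × 42 ≈ 141.8861 million.
After: m₂ = (1 + 0.3511) / (0.082 + 0.3511) ≈ 3.11960, MB₂ = 42 + 7.41 = 49.41, so M₂ = 3.11960 × 49.41 ≈ 154.1394 million.
ΔM = M₂ − M₁ = 154.1394 − 141.8861 = 12.2533 million.

$12.25 million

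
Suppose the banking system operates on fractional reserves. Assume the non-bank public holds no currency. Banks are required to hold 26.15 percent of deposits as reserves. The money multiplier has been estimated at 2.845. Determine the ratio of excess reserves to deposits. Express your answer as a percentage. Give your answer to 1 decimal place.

9.0%

Using m = 2.845. Since m = (1 + c)/(c + rr + e), the denominator satisfies c + rr + e = (1 + c)/m = (1 + 0) / 2.845 ≈ 0.351494.
With c = 0 and rr = 0.2615, the ratio of excess reserves to deposits is 0.351494 − 0 − 0.2615 = 0.089994.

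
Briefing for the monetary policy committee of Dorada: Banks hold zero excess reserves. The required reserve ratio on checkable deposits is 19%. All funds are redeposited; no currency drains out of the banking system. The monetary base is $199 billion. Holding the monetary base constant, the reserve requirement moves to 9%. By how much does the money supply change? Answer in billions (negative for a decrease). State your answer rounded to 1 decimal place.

Initially m₁ = 1 / (0.19) ≈ 5.26316, so M₁ = 5.26316 × 199 ≈ 1047.3688 billion.
After the change m₂ = 1 / (0.09) ≈ 11.11111, so M₂ = 11.11111 × 199 ≈ 2211.1109 billion.
ΔM = M₂ − M₁ = 2211.1109 − 1047.3688 = 1163.7421 billion.

$1163.7 billion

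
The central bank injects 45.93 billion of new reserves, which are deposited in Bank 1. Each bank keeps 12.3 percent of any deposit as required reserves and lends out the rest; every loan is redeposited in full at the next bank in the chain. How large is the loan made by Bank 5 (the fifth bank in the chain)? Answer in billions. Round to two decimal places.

Each bank lends a fraction (1 − rr) = 0.8770 of the deposit it receives, so Bank 5 receives 45.93·0.8770^4 and lends 45.93·0.8770^5 ≈ 23.8284 billion.

23.83 billion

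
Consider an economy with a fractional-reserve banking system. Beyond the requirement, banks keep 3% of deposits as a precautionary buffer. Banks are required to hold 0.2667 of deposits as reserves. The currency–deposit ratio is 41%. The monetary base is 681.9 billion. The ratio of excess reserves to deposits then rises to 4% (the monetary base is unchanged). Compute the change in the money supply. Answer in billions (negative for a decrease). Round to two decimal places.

-18.98 billion

Initially m₁ = (1 + 0.41) / (0.2667 + 0.03 + 0.41) ≈ 1.995189, so M₁ = 1.995189 × 681.9 ≈ 1360.5194 billion.
After the change m₂ = (1 + 0.41) / (0.2667 + 0.04 + 0.41) ≈ 1.967350, so M₂ = 1.967350 × 681.9 ≈ 1341.536 billion.
ΔM = M₂ − M₁ = 1341.536 − 1360.5194 = -18.9834 billion.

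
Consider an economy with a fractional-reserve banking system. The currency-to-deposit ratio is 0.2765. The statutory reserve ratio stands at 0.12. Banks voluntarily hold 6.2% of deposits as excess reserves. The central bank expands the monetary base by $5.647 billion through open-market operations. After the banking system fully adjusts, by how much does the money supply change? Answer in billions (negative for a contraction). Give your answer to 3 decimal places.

The money multiplier is m = (1 + c) / (rr + e + c) = (1 + 0.2765) / (0.12 + 0.062 + 0.2765) ≈ 2.78408.
The purchase adds 5.647 billion of base, so ΔM = m × ΔMB = 2.78408 × (+5.647) ≈ 15.7217 billion.

$15.722 billion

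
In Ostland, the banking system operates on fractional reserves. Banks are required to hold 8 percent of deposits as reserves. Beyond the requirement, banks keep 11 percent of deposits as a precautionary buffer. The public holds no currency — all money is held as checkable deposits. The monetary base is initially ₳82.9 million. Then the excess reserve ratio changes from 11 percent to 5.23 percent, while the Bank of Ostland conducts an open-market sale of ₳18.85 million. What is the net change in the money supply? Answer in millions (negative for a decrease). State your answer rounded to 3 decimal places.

₳47.811 million

Before: m₁ = 1 / (0.08 + 0.11) ≈ 5.263158, MB₁ = 82.9, so M₁ = 5.263158 × 82.9 ≈ 436.3158 million.
After: m₂ = 1 / (0.08 + 0.0523) ≈ 7.558579, MB₂ = 82.9 − 18.85 = 64.05, so M₂ = 7.558579 × 64.05 ≈ 484.127 million.
ΔM = M₂ − M₁ = 484.127 − 436.3158 = 47.8112 million.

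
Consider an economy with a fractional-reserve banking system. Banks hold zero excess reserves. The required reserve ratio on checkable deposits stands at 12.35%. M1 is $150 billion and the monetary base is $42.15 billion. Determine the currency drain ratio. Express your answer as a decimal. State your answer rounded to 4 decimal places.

Using m = M/MB = 150/42.15 ≈ 3.558719. From m = (1 + c)/(c + rr + e), rearranging gives 1 + c = m·(c + rr + e), so c·(1 − m) = m·(rr + e) − 1.
Hence c = [m·(rr + e) − 1]/(1 − m) = [3.558719 × (0.1235 + 0) − 1] / (1 − 3.558719) ≈ 0.219054.

0.2191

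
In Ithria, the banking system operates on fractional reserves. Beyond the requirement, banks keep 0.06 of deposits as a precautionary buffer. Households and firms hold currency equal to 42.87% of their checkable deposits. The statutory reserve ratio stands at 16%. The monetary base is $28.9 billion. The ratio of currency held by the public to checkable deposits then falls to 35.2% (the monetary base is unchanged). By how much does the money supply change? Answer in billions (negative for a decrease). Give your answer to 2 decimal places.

$4.66 billion

Initially m₁ = (1 + 0.4287) / (0.16 + 0.06 + 0.4287) ≈ 2.20240, so M₁ = 2.20240 × 28.9 ≈ 63.6494 billion.
After the change m₂ = (1 + 0.352) / (0.16 + 0.06 + 0.352) ≈ 2.36364, so M₂ = 2.36364 × 28.9 ≈ 68.3092 billion.
ΔM = M₂ − M₁ = 68.3092 − 63.6494 = 4.6598 billion.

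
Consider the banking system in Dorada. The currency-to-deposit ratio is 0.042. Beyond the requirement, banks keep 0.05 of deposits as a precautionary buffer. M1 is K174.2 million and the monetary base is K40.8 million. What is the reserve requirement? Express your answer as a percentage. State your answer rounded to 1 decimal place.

15.2%

Using m = M/MB = 174.2/40.8 ≈ 4.269608. Since m = (1 + c)/(c + rr + e), the denominator satisfies c + rr + e = (1 + c)/m = (1 + 0.042) / 4.269608 ≈ 0.244051.
With c = 0.042 and e = 0.05, the reserve requirement is 0.244051 − 0.042 − 0.05 = 0.152051.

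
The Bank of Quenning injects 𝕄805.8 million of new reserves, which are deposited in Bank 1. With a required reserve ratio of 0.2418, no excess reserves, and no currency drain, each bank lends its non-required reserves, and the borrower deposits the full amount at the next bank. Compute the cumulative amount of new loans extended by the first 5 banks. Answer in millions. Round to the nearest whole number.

𝕄1894 million

Bank i lends (1 − rr)^i of the original deposit: Bank 1 lends 805.8·0.7582 ≈ 610.9576, Bank 2 lends 805.8·0.7582² ≈ 463.2280, and so on.
Summing a geometric series: total = 805.8·[0.7582·(1 − 0.7582^5) / (1 − 0.7582)] ≈ 1893.6043 million.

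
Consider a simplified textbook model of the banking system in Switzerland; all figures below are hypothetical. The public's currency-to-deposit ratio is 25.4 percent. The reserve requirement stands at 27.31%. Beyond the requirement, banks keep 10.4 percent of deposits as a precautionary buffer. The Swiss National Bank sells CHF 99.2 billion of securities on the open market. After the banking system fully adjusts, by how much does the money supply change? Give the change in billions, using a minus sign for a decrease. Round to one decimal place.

-197.1 billion

The money multiplier is m = (1 + c) / (rr + e + c) = (1 + 0.254) / (0.2731 + 0.104 + 0.254) ≈ 1.9870.
The sale removes 99.2 billion of base, so ΔM = m × ΔMB = 1.9870 × (−99.2) = -197.1104 billion.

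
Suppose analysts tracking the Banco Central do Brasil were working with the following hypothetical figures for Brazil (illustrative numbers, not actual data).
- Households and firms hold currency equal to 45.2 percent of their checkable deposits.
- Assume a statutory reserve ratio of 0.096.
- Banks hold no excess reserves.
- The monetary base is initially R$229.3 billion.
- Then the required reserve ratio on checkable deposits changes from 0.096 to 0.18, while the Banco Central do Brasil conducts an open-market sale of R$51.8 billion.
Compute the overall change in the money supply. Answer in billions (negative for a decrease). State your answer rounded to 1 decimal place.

-199.8 billion

Before: m₁ = (1 + 0.452) / (0.096 + 0.452) ≈ 2.64964, MB₁ = 229.3, so M₁ = 2.64964 × 229.3 ≈ 607.5625 billion.
After: m₂ = (1 + 0.452) / (0.18 + 0.452) ≈ 2.29747, MB₂ = 229.3 − 51.8 = 177.5, so M₂ = 2.29747 × 177.5 ≈ 407.8009 billion.
ΔM = M₂ − M₁ = 407.8009 − 607.5625 = -199.7616 billion.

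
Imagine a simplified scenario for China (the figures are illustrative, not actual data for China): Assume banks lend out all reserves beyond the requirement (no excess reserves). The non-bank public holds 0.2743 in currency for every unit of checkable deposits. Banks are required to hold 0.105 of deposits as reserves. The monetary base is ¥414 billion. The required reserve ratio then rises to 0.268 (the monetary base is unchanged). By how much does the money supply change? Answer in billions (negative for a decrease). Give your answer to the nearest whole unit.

-418 billion

Initially m₁ = (1 + 0.2743) / (0.105 + 0.2743) ≈ 3.3596, so M₁ = 3.3596 × 414 = 1390.8744 billion.
After the change m₂ = (1 + 0.2743) / (0.268 + 0.2743) ≈ 2.3498, so M₂ = 2.3498 × 414 = 972.8172 billion.
ΔM = M₂ − M₁ = 972.8172 − 1390.8744 = -418.0572 billion.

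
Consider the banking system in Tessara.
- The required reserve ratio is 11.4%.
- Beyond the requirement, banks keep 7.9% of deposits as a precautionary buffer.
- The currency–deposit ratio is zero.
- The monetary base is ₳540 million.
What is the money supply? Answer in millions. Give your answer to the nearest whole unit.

The money multiplier is m = 1 / (rr + e) = 1 / (0.114 + 0.079) ≈ 5.1813.
So M = m × MB = 5.1813 × 540 = 2797.902 million.

₳2798 million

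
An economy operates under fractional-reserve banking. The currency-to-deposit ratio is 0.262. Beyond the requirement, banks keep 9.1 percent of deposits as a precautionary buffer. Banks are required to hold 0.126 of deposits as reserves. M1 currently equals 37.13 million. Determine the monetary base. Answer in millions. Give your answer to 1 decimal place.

14.1 million

The money multiplier is m = (1 + c) / (rr + e + c) = (1 + 0.262) / (0.126 + 0.091 + 0.262) ≈ 2.6347.
MB = M / m = 37.13 / 2.6347 ≈ 14.0927 million.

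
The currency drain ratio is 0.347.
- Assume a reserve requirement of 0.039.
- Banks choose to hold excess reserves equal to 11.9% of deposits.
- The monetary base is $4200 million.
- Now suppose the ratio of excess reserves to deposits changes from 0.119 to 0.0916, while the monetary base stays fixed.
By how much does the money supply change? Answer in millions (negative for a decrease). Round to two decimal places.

$642.71 million

Initially m₁ = (1 + 0.347) / (0.039 + 0.119 + 0.347) ≈ 2.6673267, so M₁ = 2.6673267 × 4200 ≈ 11202.7721 million.
After the change m₂ = (1 + 0.347) / (0.039 + 0.0916 + 0.347) ≈ 2.8203518, so M₂ = 2.8203518 × 4200 ≈ 11845.4776 million.
ΔM = M₂ − M₁ = 11845.4776 − 11202.7721 = 642.7055 million.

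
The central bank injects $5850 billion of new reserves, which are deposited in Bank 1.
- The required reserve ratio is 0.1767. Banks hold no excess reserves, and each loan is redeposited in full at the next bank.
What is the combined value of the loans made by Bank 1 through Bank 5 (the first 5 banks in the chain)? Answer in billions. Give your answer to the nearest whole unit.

Bank i lends (1 − rr)^i of the original deposit: Bank 1 lends 5850·0.8233 = 4816.3050, Bank 2 lends 5850·0.8233² ≈ 3965.2639, and so on.
Summing a geometric series: total = 5850·[0.8233·(1 − 0.8233^5) / (1 − 0.8233)] ≈ 16946.7391 billion.

$16947 billion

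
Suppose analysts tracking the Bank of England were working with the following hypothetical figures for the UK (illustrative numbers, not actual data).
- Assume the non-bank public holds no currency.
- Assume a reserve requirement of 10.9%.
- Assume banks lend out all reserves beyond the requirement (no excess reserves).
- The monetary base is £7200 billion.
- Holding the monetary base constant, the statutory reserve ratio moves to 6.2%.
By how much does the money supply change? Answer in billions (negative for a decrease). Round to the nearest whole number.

£50074 billion

Initially m₁ = 1 / (0.109) ≈ 9.17431, so M₁ = 9.17431 × 7200 = 66055.032 billion.
After the change m₂ = 1 / (0.062) ≈ 16.12903, so M₂ = 16.12903 × 7200 = 116129.016 billion.
ΔM = M₂ − M₁ = 116129.016 − 66055.032 = 50073.984 billion.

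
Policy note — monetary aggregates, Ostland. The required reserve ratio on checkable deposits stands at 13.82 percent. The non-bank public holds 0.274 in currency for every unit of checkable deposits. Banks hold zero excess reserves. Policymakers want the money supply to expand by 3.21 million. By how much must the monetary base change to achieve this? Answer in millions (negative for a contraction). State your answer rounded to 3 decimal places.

The money multiplier is m = (1 + c) / (rr + c) = (1 + 0.274) / (0.1382 + 0.274) ≈ 3.09073.
ΔMB = ΔM / m = (+3.21) / 3.09073 ≈ 1.0386 million.

1.039 million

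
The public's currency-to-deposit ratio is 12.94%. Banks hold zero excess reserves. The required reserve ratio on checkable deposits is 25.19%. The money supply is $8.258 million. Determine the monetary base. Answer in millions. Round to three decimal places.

The money multiplier is m = (1 + c) / (rr + c) = (1 + 0.1294) / (0.2519 + 0.1294) ≈ 2.96197.
MB = M / m = 8.258 / 2.96197 ≈ 2.788 million.

$2.788 million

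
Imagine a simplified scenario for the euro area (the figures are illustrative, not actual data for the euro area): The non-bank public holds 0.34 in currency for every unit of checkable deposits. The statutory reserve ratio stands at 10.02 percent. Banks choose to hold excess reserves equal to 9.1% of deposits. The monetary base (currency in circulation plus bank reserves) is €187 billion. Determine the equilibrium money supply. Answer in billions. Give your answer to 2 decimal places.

€471.72 billion

The money multiplier is m = (1 + c) / (rr + e + c) = (1 + 0.34) / (0.1002 + 0.091 + 0.34) ≈ 2.522590.
So M = m × MB = 2.522590 × 187 ≈ 471.7243 billion.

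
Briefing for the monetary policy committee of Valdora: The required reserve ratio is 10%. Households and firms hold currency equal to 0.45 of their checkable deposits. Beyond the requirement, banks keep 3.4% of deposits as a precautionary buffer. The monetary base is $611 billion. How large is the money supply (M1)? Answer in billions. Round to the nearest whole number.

The money multiplier is m = (1 + c) / (rr + e + c) = (1 + 0.45) / (0.1 + 0.034 + 0.45) ≈ 2.4829.
So M = m × MB = 2.4829 × 611 = 1517.0519 billion.

$1517 billion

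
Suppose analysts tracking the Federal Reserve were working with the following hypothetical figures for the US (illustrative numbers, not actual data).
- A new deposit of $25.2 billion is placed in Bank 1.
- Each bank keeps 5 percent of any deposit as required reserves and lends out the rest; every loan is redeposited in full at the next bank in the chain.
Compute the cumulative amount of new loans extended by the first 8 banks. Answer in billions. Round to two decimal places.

$161.15 billion

Bank i lends (1 − rr)^i of the original deposit: Bank 1 lends 25.2·0.9500 = 23.9400, Bank 2 lends 25.2·0.9500² = 22.7430, and so on.
Summing a geometric series: total = 25.2·[0.9500·(1 − 0.9500^8) / (1 − 0.9500)] ≈ 161.1543 billion.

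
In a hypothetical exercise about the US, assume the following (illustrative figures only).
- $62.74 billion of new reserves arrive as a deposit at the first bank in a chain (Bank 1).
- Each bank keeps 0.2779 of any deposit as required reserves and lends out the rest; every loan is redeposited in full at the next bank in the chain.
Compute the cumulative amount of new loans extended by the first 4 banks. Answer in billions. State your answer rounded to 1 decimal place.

Bank i lends (1 − rr)^i of the original deposit: Bank 1 lends 62.74·0.7221 ≈ 45.3046, Bank 2 lends 62.74·0.7221² ≈ 32.7144, and so on.
Summing a geometric series: total = 62.74·[0.7221·(1 − 0.7221^4) / (1 − 0.7221)] ≈ 118.7003 billion.

$118.7 billion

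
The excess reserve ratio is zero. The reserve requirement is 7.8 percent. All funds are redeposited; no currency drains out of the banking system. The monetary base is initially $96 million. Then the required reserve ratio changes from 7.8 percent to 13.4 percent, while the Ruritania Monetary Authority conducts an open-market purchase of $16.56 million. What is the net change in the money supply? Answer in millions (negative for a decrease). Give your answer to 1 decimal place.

Before: m₁ = 1 / (0.078) ≈ 12.82051, MB₁ = 96, so M₁ = 12.82051 × 96 ≈ 1230.769 million.
After: m₂ = 1 / (0.134) ≈ 7.46269, MB₂ = 96 + 16.56 = 112.56, so M₂ = 7.46269 × 112.56 ≈ 840.0004 million.
ΔM = M₂ − M₁ = 840.0004 − 1230.769 = -390.7686 million.

-390.8 million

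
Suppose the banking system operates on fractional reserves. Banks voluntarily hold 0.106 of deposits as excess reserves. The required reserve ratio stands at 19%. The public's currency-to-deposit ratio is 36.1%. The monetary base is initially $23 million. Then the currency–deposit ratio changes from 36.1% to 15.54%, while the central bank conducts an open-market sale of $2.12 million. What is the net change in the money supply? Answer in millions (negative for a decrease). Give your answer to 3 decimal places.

Before: m₁ = (1 + 0.361) / (0.19 + 0.106 + 0.361) ≈ 2.071537, MB₁ = 23, so M₁ = 2.071537 × 23 ≈ 47.6454 million.
After: m₂ = (1 + 0.1554) / (0.19 + 0.106 + 0.1554) ≈ 2.559592, MB₂ = 23 − 2.12 = 20.88, so M₂ = 2.559592 × 20.88 ≈ 53.4443 million.
ΔM = M₂ − M₁ = 53.4443 − 47.6454 = 5.7989 million.

$5.799 million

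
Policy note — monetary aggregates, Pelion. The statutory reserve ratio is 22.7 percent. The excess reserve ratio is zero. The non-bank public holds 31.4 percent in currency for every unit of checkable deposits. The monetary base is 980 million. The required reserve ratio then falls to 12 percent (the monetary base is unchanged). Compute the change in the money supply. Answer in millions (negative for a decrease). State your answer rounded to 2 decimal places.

Initially m₁ = (1 + 0.314) / (0.227 + 0.314) ≈ 2.428835, so M₁ = 2.428835 × 980 = 2380.2583 million.
After the change m₂ = (1 + 0.314) / (0.12 + 0.314) ≈ 3.027650, so M₂ = 3.027650 × 980 = 2967.097 million.
ΔM = M₂ − M₁ = 2967.097 − 2380.2583 = 586.8387 million.

586.84 million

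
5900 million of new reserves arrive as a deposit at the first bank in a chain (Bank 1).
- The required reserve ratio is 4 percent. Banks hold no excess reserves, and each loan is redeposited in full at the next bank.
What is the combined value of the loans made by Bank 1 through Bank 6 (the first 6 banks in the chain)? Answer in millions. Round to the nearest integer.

30761 million

Bank i lends (1 − rr)^i of the original deposit: Bank 1 lends 5900·0.9600 = 5664.0000, Bank 2 lends 5900·0.9600² = 5437.4400, and so on.
Summing a geometric series: total = 5900·[0.9600·(1 − 0.9600^6) / (1 − 0.9600)] ≈ 30761.4970 million.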